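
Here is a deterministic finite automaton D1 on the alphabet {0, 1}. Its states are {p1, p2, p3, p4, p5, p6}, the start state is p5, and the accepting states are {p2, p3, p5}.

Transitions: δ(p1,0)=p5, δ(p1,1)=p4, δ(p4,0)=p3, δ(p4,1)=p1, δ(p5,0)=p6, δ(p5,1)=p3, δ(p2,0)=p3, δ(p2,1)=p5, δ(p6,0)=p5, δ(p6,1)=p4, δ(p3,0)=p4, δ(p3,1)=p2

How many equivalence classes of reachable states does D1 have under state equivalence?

All states are reachable from the start state.
Start with accepting vs non-accepting: {p2,p3,p5} | {p1,p4,p6}.
On input 0, block {p2,p3,p5} splits into {p3,p5} and {p2}.
Split {p3,p5} by δ(·,1) → {p3} and {p5}.
On input 0, block {p1,p4,p6} splits into {p1,p6} and {p4}.
No further refinement is possible. Final partition (5 blocks): {p3} | {p1,p6} | {p2} | {p5} | {p4}.

5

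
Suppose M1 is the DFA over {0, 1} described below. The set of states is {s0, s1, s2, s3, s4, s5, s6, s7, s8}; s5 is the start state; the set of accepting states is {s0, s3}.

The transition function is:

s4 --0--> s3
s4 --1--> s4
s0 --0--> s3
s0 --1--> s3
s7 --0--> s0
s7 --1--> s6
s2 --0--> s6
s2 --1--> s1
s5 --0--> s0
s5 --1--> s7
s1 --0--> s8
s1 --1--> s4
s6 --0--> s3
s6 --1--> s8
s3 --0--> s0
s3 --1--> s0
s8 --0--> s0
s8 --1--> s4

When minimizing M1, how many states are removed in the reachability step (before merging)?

2

No path from s5 leads to s1, s2; the other 7 states are all reachable.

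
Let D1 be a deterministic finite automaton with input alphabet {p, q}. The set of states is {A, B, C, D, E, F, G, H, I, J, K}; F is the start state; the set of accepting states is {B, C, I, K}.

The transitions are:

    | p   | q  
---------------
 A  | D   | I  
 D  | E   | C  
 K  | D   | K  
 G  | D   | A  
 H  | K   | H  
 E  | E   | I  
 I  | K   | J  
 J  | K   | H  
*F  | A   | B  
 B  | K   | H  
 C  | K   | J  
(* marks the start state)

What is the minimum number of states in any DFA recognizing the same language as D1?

4

Reachable states from the start: {A,B,C,D,E,F,H,I,J,K}. Unreachable: {G} — drop them.
Initial partition by acceptance: {B,C,I,K} | {A,D,E,F,H,J}.
Refine {B,C,I,K} on symbol p: members go to different blocks, giving {B,C,I} and {K}.
On input p, block {A,D,E,F,H,J} splits into {A,D,E,F} and {H,J}.
The partition is now stable with 4 blocks: {B,C,I} | {A,D,E,F} | {K} | {H,J}.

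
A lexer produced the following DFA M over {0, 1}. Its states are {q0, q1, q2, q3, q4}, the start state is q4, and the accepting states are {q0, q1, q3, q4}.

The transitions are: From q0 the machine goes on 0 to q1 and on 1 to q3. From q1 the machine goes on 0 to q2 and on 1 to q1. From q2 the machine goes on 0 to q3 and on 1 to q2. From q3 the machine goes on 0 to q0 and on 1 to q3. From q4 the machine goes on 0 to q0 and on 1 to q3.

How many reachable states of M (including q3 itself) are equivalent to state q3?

2

All states are reachable from the start state.
Initial partition by acceptance: {q0,q1,q3,q4} | {q2}.
Split {q0,q1,q3,q4} by δ(·,0) → {q0,q3,q4} and {q1}.
On input 0, block {q0,q3,q4} splits into {q3,q4} and {q0}.
Stable partition: {q3,q4} | {q2} | {q1} | {q0} — 4 equivalence classes.
The equivalence class containing q3 is {q3,q4}, of size 2.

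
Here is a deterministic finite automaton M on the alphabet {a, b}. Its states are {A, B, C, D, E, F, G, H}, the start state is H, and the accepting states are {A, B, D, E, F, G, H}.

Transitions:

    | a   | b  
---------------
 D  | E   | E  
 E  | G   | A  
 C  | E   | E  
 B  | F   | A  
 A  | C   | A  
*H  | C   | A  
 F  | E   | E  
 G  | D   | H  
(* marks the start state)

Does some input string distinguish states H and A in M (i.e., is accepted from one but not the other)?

States {B,F} cannot be reached from the start state, so discard them.
P0 = {A,D,E,G,H} | {C}.
On input a, block {A,D,E,G,H} splits into {D,E,G} and {A,H}.
Split {D,E,G} by δ(·,b) → {E,G} and {D}.
Refine {E,G} on symbol a: members go to different blocks, giving {E} and {G}.
The partition is now stable with 5 blocks: {E} | {C} | {A,H} | {D} | {G}.
H and A lie in the same block of the stable partition, so they are equivalent — no string distinguishes them.

No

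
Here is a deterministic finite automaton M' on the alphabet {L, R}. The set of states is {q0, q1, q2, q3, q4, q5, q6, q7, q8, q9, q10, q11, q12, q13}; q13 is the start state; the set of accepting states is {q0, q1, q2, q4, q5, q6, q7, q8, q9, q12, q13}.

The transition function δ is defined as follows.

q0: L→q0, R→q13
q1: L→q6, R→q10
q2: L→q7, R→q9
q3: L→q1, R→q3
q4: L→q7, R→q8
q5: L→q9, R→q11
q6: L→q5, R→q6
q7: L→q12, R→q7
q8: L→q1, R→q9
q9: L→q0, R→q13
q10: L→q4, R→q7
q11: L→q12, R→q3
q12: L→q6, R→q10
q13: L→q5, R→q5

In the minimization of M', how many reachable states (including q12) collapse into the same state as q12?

States {q2} cannot be reached from the start state, so discard them.
Initial partition by acceptance: {q0,q1,q4,q5,q6,q7,q8,q9,q12,q13} | {q3,q10,q11}.
Split {q0,q1,q4,q5,q6,q7,q8,q9,q12,q13} by δ(·,R) → {q0,q4,q6,q7,q8,q9,q13} and {q1,q5,q12}.
Split {q0,q4,q6,q7,q8,q9,q13} by δ(·,L) → {q6,q7,q8,q13} and {q0,q4,q9}.
Refine {q6,q7,q8,q13} on symbol R: members go to different blocks, giving {q6,q7} and {q8} and {q13}.
On input L, block {q3,q10,q11} splits into {q3,q11} and {q10}.
Split {q1,q5,q12} by δ(·,L) → {q1,q12} and {q5}.
On input L, block {q6,q7} splits into {q6} and {q7}.
Refine {q0,q4,q9} on symbol L: members go to different blocks, giving {q0,q9} and {q4}.
Stable partition: {q6} | {q3,q11} | {q1,q12} | {q0,q9} | {q8} | {q13} | {q10} | {q5} | {q7} | {q4} — 10 equivalence classes.
The equivalence class containing q12 is {q1,q12}, of size 2.

2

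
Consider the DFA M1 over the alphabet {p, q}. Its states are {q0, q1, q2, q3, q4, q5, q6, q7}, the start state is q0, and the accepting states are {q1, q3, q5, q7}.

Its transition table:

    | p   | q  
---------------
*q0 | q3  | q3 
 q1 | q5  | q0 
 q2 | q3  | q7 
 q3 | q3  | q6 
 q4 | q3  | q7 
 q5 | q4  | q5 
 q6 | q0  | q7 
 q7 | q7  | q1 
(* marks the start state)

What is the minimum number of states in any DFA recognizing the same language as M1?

7

Reachable states from the start: {q0,q1,q3,q4,q5,q6,q7}. Unreachable: {q2} — drop them.
P0 = {q1,q3,q5,q7} | {q0,q4,q6}.
Refine {q1,q3,q5,q7} on symbol p: members go to different blocks, giving {q1,q3,q7} and {q5}.
Refine {q1,q3,q7} on symbol p: members go to different blocks, giving {q3,q7} and {q1}.
On input q, block {q3,q7} splits into {q3} and {q7}.
Refine {q0,q4,q6} on symbol p: members go to different blocks, giving {q0,q4} and {q6}.
Split {q0,q4} by δ(·,q) → {q0} and {q4}.
No further refinement is possible. Final partition (7 blocks): {q3} | {q0} | {q5} | {q1} | {q7} | {q6} | {q4}.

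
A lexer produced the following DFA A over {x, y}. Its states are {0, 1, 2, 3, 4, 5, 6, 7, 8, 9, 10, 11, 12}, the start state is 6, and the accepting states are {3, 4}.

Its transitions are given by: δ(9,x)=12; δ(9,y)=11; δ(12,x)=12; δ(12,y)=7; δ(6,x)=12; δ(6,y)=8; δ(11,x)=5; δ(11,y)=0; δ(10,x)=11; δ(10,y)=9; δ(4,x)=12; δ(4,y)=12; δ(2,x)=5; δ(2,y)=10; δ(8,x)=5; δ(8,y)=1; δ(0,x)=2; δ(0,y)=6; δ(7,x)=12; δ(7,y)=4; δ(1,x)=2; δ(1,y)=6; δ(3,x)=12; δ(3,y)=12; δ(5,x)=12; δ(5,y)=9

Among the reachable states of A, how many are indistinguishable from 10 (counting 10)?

Reachable states from the start: {0,1,2,4,5,6,7,8,9,10,11,12}. Unreachable: {3} — drop them.
P0 = {4} | {0,1,2,5,6,7,8,9,10,11,12}.
Refine {0,1,2,5,6,7,8,9,10,11,12} on symbol y: members go to different blocks, giving {0,1,2,5,6,8,9,10,11,12} and {7}.
Split {0,1,2,5,6,8,9,10,11,12} by δ(·,y) → {0,1,2,5,6,8,9,10,11} and {12}.
On input x, block {0,1,2,5,6,8,9,10,11} splits into {0,1,2,8,10,11} and {5,6,9}.
On input x, block {0,1,2,8,10,11} splits into {0,1,10} and {2,8,11}.
On input y, block {5,6,9} splits into {6,9} and {5}.
The partition is now stable with 7 blocks: {4} | {0,1,10} | {7} | {12} | {6,9} | {2,8,11} | {5}.
The equivalence class containing 10 is {0,1,10}, of size 3.

3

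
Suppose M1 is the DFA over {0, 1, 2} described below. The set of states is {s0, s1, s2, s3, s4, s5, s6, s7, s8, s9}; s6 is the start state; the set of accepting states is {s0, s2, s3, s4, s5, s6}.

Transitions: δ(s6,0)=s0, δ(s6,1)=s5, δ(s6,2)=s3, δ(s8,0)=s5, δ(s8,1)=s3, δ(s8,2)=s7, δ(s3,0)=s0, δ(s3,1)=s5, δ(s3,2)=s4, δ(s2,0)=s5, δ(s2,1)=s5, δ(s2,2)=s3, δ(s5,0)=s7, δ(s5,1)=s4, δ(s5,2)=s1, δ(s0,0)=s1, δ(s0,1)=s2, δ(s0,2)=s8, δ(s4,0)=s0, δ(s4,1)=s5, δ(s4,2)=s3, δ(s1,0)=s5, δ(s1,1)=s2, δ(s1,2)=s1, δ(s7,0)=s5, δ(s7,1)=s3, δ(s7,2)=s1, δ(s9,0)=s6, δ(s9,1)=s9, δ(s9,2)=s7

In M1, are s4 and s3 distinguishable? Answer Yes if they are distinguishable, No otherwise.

First remove the unreachable states {s9}; 9 states remain.
P0 = {s0,s2,s3,s4,s5,s6} | {s1,s7,s8}.
Refine {s0,s2,s3,s4,s5,s6} on symbol 0: members go to different blocks, giving {s2,s3,s4,s6} and {s0,s5}.
The partition is now stable with 3 blocks: {s2,s3,s4,s6} | {s1,s7,s8} | {s0,s5}.
s4 and s3 lie in the same block of the stable partition, so they are equivalent — no string distinguishes them.

No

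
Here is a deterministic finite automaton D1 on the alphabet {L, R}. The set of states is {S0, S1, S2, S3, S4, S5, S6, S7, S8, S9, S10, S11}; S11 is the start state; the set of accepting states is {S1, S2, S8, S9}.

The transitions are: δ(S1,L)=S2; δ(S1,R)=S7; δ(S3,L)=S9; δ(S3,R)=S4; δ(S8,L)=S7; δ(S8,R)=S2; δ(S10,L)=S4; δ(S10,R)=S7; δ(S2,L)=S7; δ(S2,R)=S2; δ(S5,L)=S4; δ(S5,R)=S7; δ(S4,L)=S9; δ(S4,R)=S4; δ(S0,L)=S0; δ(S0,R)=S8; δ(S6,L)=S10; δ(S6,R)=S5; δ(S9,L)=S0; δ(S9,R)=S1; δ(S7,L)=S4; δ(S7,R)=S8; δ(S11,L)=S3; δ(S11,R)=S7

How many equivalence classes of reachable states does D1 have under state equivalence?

First remove the unreachable states {S5,S6,S10}; 9 states remain.
P0 = {S1,S2,S8,S9} | {S0,S3,S4,S7,S11}.
Split {S1,S2,S8,S9} by δ(·,L) → {S2,S8,S9} and {S1}.
Split {S2,S8,S9} by δ(·,R) → {S2,S8} and {S9}.
Refine {S0,S3,S4,S7,S11} on symbol L: members go to different blocks, giving {S0,S7,S11} and {S3,S4}.
Split {S0,S7,S11} by δ(·,L) → {S7,S11} and {S0}.
Refine {S7,S11} on symbol R: members go to different blocks, giving {S7} and {S11}.
No further refinement is possible. Final partition (7 blocks): {S2,S8} | {S7} | {S1} | {S9} | {S3,S4} | {S0} | {S11}.

7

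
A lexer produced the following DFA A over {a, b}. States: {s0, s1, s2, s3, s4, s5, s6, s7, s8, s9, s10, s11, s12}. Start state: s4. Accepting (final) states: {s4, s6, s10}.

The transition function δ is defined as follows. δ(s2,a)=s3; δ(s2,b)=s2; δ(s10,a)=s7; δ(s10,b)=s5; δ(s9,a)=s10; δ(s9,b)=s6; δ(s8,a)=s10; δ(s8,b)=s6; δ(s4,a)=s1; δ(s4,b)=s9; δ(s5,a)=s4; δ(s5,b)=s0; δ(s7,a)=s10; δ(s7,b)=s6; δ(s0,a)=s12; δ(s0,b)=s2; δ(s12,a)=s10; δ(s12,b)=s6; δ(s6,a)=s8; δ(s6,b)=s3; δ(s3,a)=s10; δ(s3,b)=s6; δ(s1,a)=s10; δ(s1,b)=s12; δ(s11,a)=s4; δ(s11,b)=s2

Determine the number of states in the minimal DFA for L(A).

7

States {s11} cannot be reached from the start state, so discard them.
Initial partition by acceptance: {s4,s6,s10} | {s0,s1,s2,s3,s5,s7,s8,s9,s12}.
Refine {s0,s1,s2,s3,s5,s7,s8,s9,s12} on symbol a: members go to different blocks, giving {s1,s3,s5,s7,s8,s9,s12} and {s0,s2}.
Split {s1,s3,s5,s7,s8,s9,s12} by δ(·,b) → {s3,s7,s8,s9,s12} and {s1} and {s5}.
Refine {s4,s6,s10} on symbol a: members go to different blocks, giving {s6,s10} and {s4}.
On input b, block {s6,s10} splits into {s6} and {s10}.
The partition is now stable with 7 blocks: {s6} | {s3,s7,s8,s9,s12} | {s0,s2} | {s1} | {s5} | {s4} | {s10}.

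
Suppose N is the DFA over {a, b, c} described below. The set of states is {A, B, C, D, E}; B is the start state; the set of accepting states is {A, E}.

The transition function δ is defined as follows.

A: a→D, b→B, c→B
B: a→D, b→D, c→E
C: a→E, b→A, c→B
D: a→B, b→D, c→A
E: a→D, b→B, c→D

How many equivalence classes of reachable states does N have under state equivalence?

2

Reachable states from the start: {A,B,D,E}. Unreachable: {C} — drop them.
P0 = {A,E} | {B,D}.
The partition is now stable with 2 blocks: {A,E} | {B,D}.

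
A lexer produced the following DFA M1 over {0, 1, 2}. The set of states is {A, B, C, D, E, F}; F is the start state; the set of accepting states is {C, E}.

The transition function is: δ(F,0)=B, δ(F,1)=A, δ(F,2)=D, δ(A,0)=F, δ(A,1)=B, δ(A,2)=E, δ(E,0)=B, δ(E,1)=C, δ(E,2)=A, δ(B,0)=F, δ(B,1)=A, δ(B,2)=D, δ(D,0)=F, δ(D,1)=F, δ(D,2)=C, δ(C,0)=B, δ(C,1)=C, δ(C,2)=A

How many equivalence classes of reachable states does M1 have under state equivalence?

3

P0 = {C,E} | {A,B,D,F}.
On input 2, block {A,B,D,F} splits into {A,D} and {B,F}.
The partition is now stable with 3 blocks: {C,E} | {A,D} | {B,F}.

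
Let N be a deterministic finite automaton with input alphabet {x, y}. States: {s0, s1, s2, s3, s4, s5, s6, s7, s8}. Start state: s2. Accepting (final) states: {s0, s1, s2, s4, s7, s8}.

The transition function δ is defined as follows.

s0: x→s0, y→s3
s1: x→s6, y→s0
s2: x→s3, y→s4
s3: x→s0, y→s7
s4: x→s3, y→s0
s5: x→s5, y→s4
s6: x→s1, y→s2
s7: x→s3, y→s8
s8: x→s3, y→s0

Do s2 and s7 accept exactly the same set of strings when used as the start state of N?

First remove the unreachable states {s1,s5,s6}; 6 states remain.
Start with accepting vs non-accepting: {s0,s2,s4,s7,s8} | {s3}.
Split {s0,s2,s4,s7,s8} by δ(·,x) → {s2,s4,s7,s8} and {s0}.
Split {s2,s4,s7,s8} by δ(·,y) → {s2,s7} and {s4,s8}.
No further refinement is possible. Final partition (4 blocks): {s2,s7} | {s3} | {s0} | {s4,s8}.
s2 and s7 lie in the same block of the stable partition, so they are equivalent — no string distinguishes them.

Yes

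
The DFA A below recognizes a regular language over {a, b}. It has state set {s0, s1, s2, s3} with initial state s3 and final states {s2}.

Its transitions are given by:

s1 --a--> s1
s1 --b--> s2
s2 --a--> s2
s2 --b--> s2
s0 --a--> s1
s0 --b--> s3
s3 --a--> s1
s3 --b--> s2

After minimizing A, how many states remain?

States {s0} cannot be reached from the start state, so discard them.
Initial partition by acceptance: {s2} | {s1,s3}.
The partition is now stable with 2 blocks: {s2} | {s1,s3}.

2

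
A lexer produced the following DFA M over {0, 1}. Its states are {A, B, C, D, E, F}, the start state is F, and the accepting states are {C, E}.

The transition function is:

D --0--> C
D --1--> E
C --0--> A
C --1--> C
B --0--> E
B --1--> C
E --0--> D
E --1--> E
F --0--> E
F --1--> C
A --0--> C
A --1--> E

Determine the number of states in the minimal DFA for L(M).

States {B} cannot be reached from the start state, so discard them.
Initial partition by acceptance: {C,E} | {A,D,F}.
Stable partition: {C,E} | {A,D,F} — 2 equivalence classes.

2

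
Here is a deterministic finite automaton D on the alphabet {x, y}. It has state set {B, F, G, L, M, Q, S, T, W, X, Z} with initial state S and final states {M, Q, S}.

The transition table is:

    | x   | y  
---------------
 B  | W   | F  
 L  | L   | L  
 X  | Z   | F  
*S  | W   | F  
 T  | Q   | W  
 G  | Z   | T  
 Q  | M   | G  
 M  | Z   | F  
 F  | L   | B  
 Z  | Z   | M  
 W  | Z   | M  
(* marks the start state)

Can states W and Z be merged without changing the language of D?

Yes

States {G,Q,T,X} cannot be reached from the start state, so discard them.
Initial partition by acceptance: {M,S} | {B,F,L,W,Z}.
On input y, block {B,F,L,W,Z} splits into {B,F,L} and {W,Z}.
Split {B,F,L} by δ(·,x) → {F,L} and {B}.
Split {F,L} by δ(·,y) → {F} and {L}.
Stable partition: {M,S} | {F} | {W,Z} | {B} | {L} — 5 equivalence classes.
W and Z lie in the same block of the stable partition, so they are equivalent — no string distinguishes them.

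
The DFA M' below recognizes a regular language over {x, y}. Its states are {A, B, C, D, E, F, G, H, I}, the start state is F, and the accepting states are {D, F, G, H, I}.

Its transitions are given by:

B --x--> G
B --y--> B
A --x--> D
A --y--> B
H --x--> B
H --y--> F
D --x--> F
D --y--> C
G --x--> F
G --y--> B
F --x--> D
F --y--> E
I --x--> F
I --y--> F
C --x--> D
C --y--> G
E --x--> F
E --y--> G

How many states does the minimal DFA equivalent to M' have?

Reachable states from the start: {B,C,D,E,F,G}. Unreachable: {A,H,I} — drop them.
Initial partition by acceptance: {D,F,G} | {B,C,E}.
Refine {B,C,E} on symbol y: members go to different blocks, giving {C,E} and {B}.
On input y, block {D,F,G} splits into {D,F} and {G}.
Stable partition: {D,F} | {C,E} | {B} | {G} — 4 equivalence classes.

4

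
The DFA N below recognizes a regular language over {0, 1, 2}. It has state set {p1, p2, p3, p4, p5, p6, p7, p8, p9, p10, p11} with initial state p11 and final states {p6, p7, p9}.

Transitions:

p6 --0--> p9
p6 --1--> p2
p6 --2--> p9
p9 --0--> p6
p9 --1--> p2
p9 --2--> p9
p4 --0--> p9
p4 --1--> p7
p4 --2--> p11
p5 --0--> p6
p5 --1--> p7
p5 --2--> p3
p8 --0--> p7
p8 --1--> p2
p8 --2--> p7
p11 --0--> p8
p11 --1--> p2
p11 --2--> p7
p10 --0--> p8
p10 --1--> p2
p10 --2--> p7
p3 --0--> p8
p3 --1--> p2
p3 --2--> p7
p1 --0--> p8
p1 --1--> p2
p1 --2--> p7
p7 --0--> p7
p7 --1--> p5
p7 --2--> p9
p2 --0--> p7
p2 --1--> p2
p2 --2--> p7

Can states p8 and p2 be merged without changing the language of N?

States {p1,p4,p10} cannot be reached from the start state, so discard them.
Start with accepting vs non-accepting: {p6,p7,p9} | {p2,p3,p5,p8,p11}.
Split {p2,p3,p5,p8,p11} by δ(·,0) → {p2,p5,p8} and {p3,p11}.
Split {p2,p5,p8} by δ(·,1) → {p2,p8} and {p5}.
On input 1, block {p6,p7,p9} splits into {p6,p9} and {p7}.
The partition is now stable with 5 blocks: {p6,p9} | {p2,p8} | {p3,p11} | {p5} | {p7}.
p8 and p2 lie in the same block of the stable partition, so they are equivalent — no string distinguishes them.

Yes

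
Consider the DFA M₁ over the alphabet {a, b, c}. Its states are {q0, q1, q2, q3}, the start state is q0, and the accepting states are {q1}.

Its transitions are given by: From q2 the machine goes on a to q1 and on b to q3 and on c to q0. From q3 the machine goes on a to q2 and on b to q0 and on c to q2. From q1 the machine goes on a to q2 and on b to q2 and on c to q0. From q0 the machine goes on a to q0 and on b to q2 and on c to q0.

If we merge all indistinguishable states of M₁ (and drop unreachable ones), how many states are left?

Every state is reachable, so we keep all 4.
P0 = {q1} | {q0,q2,q3}.
Split {q0,q2,q3} by δ(·,a) → {q0,q3} and {q2}.
Refine {q0,q3} on symbol a: members go to different blocks, giving {q0} and {q3}.
No further refinement is possible. Final partition (4 blocks): {q1} | {q0} | {q2} | {q3}.

4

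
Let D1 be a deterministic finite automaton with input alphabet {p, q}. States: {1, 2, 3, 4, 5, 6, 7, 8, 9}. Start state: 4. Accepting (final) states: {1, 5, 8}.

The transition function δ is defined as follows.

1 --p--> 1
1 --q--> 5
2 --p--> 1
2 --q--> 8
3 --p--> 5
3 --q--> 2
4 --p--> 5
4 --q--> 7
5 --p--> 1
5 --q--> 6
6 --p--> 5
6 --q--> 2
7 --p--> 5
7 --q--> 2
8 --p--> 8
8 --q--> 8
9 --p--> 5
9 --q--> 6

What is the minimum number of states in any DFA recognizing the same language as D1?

States {3,9} cannot be reached from the start state, so discard them.
Start with accepting vs non-accepting: {1,5,8} | {2,4,6,7}.
Refine {1,5,8} on symbol q: members go to different blocks, giving {1,8} and {5}.
Refine {1,8} on symbol q: members go to different blocks, giving {1} and {8}.
Split {2,4,6,7} by δ(·,p) → {4,6,7} and {2}.
Split {4,6,7} by δ(·,q) → {6,7} and {4}.
Stable partition: {1} | {6,7} | {5} | {8} | {2} | {4} — 6 equivalence classes.

6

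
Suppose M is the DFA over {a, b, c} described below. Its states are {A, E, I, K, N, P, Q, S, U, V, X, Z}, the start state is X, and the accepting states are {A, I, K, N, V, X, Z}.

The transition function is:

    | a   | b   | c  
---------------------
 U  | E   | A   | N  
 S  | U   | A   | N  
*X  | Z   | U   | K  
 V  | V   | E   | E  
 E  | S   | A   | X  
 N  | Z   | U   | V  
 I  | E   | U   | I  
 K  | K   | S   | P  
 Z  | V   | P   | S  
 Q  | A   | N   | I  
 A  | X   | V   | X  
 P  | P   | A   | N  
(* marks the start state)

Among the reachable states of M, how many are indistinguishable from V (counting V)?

3

Reachable states from the start: {A,E,K,N,P,S,U,V,X,Z}. Unreachable: {I,Q} — drop them.
P0 = {A,K,N,V,X,Z} | {E,P,S,U}.
On input b, block {A,K,N,V,X,Z} splits into {K,N,V,X,Z} and {A}.
Refine {K,N,V,X,Z} on symbol c: members go to different blocks, giving {K,V,Z} and {N,X}.
No further refinement is possible. Final partition (4 blocks): {K,V,Z} | {E,P,S,U} | {A} | {N,X}.
The equivalence class containing V is {K,V,Z}, of size 3.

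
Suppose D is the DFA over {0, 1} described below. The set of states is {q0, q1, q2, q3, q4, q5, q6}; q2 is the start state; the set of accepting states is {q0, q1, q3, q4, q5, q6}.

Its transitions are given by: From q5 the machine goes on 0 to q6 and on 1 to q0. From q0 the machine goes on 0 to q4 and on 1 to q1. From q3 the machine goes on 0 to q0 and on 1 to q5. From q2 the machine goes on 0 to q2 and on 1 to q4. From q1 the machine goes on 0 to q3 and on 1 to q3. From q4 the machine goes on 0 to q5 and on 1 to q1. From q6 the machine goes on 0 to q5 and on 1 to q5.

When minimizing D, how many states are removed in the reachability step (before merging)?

A breadth-first search from the start state visits every state.

0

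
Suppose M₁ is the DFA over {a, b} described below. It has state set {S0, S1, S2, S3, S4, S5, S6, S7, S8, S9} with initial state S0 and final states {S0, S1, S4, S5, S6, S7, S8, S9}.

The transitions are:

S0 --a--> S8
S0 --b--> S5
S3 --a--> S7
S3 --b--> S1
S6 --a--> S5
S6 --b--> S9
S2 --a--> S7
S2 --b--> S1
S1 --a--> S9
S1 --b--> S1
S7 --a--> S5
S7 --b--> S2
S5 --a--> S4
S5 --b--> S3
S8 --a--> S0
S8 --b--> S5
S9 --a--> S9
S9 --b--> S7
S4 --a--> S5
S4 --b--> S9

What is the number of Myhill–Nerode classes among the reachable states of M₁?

7

First remove the unreachable states {S6}; 9 states remain.
Initial partition by acceptance: {S0,S1,S4,S5,S7,S8,S9} | {S2,S3}.
Refine {S0,S1,S4,S5,S7,S8,S9} on symbol b: members go to different blocks, giving {S0,S1,S4,S8,S9} and {S5,S7}.
Split {S0,S1,S4,S8,S9} by δ(·,a) → {S0,S1,S8,S9} and {S4}.
On input b, block {S0,S1,S8,S9} splits into {S0,S8,S9} and {S1}.
Refine {S5,S7} on symbol a: members go to different blocks, giving {S5} and {S7}.
On input b, block {S0,S8,S9} splits into {S0,S8} and {S9}.
Stable partition: {S0,S8} | {S2,S3} | {S5} | {S4} | {S1} | {S7} | {S9} — 7 equivalence classes.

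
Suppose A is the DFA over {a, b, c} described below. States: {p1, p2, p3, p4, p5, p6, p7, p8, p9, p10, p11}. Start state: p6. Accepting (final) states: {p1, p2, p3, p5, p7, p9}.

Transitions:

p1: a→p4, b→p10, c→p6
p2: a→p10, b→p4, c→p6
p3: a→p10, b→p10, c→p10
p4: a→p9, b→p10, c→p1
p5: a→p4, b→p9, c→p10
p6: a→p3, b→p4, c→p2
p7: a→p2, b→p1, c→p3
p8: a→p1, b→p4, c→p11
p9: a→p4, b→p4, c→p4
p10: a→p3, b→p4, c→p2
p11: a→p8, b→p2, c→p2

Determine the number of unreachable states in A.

4

No path from p6 leads to p5, p7, p8, p11; the other 7 states are all reachable.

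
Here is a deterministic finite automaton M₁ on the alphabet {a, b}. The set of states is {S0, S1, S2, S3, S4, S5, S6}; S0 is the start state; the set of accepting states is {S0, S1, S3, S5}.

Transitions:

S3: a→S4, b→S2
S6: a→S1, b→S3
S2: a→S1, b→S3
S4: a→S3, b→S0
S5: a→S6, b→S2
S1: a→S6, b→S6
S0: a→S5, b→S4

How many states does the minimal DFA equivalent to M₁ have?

Every state is reachable, so we keep all 7.
Initial partition by acceptance: {S0,S1,S3,S5} | {S2,S4,S6}.
On input a, block {S0,S1,S3,S5} splits into {S1,S3,S5} and {S0}.
Refine {S2,S4,S6} on symbol b: members go to different blocks, giving {S2,S6} and {S4}.
Refine {S1,S3,S5} on symbol a: members go to different blocks, giving {S1,S5} and {S3}.
The partition is now stable with 5 blocks: {S1,S5} | {S2,S6} | {S0} | {S4} | {S3}.

5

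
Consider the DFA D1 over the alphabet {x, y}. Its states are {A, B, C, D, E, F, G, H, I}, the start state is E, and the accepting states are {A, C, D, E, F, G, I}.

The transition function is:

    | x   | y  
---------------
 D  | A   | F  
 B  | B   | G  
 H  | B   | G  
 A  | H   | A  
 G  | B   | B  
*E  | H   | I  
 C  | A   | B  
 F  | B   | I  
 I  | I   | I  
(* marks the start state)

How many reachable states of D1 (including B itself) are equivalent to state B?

2

States {A,C,D,F} cannot be reached from the start state, so discard them.
Start with accepting vs non-accepting: {E,G,I} | {B,H}.
On input x, block {E,G,I} splits into {E,G} and {I}.
Refine {E,G} on symbol y: members go to different blocks, giving {E} and {G}.
The partition is now stable with 4 blocks: {E} | {B,H} | {I} | {G}.
State B belongs to the block {B,H}, which has 2 states.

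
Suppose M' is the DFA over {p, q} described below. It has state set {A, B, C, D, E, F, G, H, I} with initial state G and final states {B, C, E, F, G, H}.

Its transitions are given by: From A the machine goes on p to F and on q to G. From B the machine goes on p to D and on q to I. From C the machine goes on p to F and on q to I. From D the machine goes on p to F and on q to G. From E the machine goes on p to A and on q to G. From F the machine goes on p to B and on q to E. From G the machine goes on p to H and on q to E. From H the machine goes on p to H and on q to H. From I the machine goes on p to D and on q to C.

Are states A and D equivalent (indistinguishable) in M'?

Yes

Start with accepting vs non-accepting: {B,C,E,F,G,H} | {A,D,I}.
Refine {B,C,E,F,G,H} on symbol p: members go to different blocks, giving {C,F,G,H} and {B,E}.
Split {C,F,G,H} by δ(·,p) → {C,G,H} and {F}.
Refine {C,G,H} on symbol p: members go to different blocks, giving {G,H} and {C}.
Split {G,H} by δ(·,q) → {G} and {H}.
Split {A,D,I} by δ(·,p) → {A,D} and {I}.
On input q, block {B,E} splits into {B} and {E}.
No further refinement is possible. Final partition (8 blocks): {G} | {A,D} | {B} | {F} | {C} | {H} | {I} | {E}.
A and D lie in the same block of the stable partition, so they are equivalent — no string distinguishes them.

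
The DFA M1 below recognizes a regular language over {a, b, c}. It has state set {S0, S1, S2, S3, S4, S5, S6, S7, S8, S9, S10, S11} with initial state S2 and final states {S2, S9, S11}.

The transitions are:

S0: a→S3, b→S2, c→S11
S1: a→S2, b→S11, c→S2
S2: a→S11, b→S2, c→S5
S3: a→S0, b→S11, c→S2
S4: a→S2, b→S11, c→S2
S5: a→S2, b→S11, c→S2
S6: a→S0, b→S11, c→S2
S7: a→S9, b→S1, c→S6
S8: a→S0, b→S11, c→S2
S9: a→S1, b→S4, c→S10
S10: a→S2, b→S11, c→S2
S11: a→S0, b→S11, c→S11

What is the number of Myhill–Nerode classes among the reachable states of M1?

5

First remove the unreachable states {S1,S4,S6,S7,S8,S9,S10}; 5 states remain.
P0 = {S2,S11} | {S0,S3,S5}.
Split {S2,S11} by δ(·,a) → {S2} and {S11}.
Split {S0,S3,S5} by δ(·,a) → {S0,S3} and {S5}.
Refine {S0,S3} on symbol b: members go to different blocks, giving {S0} and {S3}.
The partition is now stable with 5 blocks: {S2} | {S0} | {S11} | {S5} | {S3}.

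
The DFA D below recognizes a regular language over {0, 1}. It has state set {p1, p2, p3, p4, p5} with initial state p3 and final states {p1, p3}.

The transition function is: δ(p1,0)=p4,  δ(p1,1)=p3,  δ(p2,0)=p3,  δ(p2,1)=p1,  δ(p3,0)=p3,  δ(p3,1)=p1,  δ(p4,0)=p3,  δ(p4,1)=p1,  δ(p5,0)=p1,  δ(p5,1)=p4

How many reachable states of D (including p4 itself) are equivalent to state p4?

1

First remove the unreachable states {p2,p5}; 3 states remain.
P0 = {p1,p3} | {p4}.
Refine {p1,p3} on symbol 0: members go to different blocks, giving {p1} and {p3}.
Stable partition: {p1} | {p4} | {p3} — 3 equivalence classes.
State p4 belongs to the block {p4}, which has 1 states.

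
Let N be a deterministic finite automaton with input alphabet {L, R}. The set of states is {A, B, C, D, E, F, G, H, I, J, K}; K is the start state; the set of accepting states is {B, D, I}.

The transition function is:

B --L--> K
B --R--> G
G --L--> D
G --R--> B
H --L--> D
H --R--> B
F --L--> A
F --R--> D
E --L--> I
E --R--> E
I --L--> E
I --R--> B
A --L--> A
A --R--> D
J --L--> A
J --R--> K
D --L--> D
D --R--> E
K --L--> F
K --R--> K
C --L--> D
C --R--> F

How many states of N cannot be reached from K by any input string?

3

BFS from K reaches {A, B, D, E, F, G, I, K}; the 3 state(s) C, H, J are never visited.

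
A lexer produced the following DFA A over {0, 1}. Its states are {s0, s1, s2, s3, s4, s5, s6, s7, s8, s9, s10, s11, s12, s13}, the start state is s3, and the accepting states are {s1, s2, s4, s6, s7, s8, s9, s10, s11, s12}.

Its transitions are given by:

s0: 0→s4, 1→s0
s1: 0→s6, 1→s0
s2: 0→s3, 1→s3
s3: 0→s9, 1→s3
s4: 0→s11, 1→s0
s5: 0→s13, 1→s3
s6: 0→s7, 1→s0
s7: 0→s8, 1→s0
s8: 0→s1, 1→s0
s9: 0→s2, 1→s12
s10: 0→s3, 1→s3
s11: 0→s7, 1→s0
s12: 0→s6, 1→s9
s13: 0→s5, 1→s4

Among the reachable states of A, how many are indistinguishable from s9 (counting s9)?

First remove the unreachable states {s5,s10,s13}; 11 states remain.
Initial partition by acceptance: {s1,s2,s4,s6,s7,s8,s9,s11,s12} | {s0,s3}.
On input 0, block {s1,s2,s4,s6,s7,s8,s9,s11,s12} splits into {s1,s4,s6,s7,s8,s9,s11,s12} and {s2}.
On input 0, block {s1,s4,s6,s7,s8,s9,s11,s12} splits into {s1,s4,s6,s7,s8,s11,s12} and {s9}.
On input 1, block {s1,s4,s6,s7,s8,s11,s12} splits into {s1,s4,s6,s7,s8,s11} and {s12}.
Refine {s0,s3} on symbol 0: members go to different blocks, giving {s0} and {s3}.
No further refinement is possible. Final partition (6 blocks): {s1,s4,s6,s7,s8,s11} | {s0} | {s2} | {s9} | {s12} | {s3}.
The equivalence class containing s9 is {s9}, of size 1.

1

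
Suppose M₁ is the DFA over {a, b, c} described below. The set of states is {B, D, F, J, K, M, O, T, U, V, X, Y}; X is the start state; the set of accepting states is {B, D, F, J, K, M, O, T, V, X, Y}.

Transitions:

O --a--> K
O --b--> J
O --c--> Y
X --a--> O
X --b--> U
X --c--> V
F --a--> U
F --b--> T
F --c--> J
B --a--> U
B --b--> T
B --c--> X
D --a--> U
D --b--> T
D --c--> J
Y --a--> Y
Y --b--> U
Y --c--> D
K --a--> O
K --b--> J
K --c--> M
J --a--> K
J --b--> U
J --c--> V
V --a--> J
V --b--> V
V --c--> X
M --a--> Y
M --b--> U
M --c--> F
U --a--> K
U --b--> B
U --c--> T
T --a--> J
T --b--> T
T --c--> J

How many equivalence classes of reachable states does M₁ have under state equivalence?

Start with accepting vs non-accepting: {B,D,F,J,K,M,O,T,V,X,Y} | {U}.
Refine {B,D,F,J,K,M,O,T,V,X,Y} on symbol a: members go to different blocks, giving {J,K,M,O,T,V,X,Y} and {B,D,F}.
On input b, block {J,K,M,O,T,V,X,Y} splits into {K,O,T,V} and {J,M,X,Y}.
Refine {K,O,T,V} on symbol a: members go to different blocks, giving {K,O} and {T,V}.
Refine {J,M,X,Y} on symbol a: members go to different blocks, giving {J,X} and {M,Y}.
No further refinement is possible. Final partition (6 blocks): {K,O} | {U} | {B,D,F} | {J,X} | {T,V} | {M,Y}.

6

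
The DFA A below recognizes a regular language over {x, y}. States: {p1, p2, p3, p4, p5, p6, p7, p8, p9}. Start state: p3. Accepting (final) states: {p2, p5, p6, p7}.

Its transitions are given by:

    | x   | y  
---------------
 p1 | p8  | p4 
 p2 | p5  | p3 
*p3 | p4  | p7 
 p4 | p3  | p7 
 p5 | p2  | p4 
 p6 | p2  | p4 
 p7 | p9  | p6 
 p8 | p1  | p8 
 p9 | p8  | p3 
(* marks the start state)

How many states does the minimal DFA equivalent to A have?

All states are reachable from the start state.
Start with accepting vs non-accepting: {p2,p5,p6,p7} | {p1,p3,p4,p8,p9}.
Split {p2,p5,p6,p7} by δ(·,x) → {p2,p5,p6} and {p7}.
Refine {p1,p3,p4,p8,p9} on symbol y: members go to different blocks, giving {p1,p8,p9} and {p3,p4}.
Refine {p1,p8,p9} on symbol y: members go to different blocks, giving {p1,p9} and {p8}.
The partition is now stable with 5 blocks: {p2,p5,p6} | {p1,p9} | {p7} | {p3,p4} | {p8}.

5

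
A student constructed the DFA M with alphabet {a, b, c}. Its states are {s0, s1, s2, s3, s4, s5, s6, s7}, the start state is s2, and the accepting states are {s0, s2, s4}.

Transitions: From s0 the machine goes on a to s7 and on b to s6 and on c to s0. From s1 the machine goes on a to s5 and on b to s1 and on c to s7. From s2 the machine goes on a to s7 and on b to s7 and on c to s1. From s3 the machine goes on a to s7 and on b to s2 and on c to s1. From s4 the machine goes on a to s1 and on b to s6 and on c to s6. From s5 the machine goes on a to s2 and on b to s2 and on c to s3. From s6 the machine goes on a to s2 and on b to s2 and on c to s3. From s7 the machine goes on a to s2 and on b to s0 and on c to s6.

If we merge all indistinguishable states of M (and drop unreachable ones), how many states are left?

6

First remove the unreachable states {s4}; 7 states remain.
Start with accepting vs non-accepting: {s0,s2} | {s1,s3,s5,s6,s7}.
On input c, block {s0,s2} splits into {s0} and {s2}.
Refine {s1,s3,s5,s6,s7} on symbol a: members go to different blocks, giving {s5,s6,s7} and {s1,s3}.
Refine {s5,s6,s7} on symbol b: members go to different blocks, giving {s5,s6} and {s7}.
Split {s1,s3} by δ(·,a) → {s1} and {s3}.
Stable partition: {s0} | {s5,s6} | {s2} | {s1} | {s7} | {s3} — 6 equivalence classes.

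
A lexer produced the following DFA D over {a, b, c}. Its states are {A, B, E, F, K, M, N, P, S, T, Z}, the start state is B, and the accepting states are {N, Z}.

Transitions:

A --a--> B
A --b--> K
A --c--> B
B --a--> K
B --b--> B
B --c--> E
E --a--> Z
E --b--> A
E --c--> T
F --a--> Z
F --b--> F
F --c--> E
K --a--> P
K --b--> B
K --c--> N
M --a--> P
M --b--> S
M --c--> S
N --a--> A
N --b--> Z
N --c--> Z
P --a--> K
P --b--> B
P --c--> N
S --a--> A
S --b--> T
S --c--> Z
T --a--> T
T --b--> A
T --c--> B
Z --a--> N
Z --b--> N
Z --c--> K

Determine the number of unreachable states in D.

3

Starting at B and following transitions, the reachable set is {A, B, E, K, N, P, T, Z}. That leaves F, M, S unreachable — 3 in total.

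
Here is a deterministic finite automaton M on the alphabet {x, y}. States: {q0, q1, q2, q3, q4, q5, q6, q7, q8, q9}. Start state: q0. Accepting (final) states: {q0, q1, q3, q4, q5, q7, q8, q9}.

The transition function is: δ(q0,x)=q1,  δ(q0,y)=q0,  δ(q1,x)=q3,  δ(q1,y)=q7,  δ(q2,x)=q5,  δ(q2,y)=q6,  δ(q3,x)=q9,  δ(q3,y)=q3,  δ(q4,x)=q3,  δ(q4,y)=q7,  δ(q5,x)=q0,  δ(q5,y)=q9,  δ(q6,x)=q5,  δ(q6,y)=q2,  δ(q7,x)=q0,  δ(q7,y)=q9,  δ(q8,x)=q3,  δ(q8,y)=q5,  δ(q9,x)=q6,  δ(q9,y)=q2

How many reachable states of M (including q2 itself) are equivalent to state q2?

2

Reachable states from the start: {q0,q1,q2,q3,q5,q6,q7,q9}. Unreachable: {q4,q8} — drop them.
Start with accepting vs non-accepting: {q0,q1,q3,q5,q7,q9} | {q2,q6}.
On input x, block {q0,q1,q3,q5,q7,q9} splits into {q0,q1,q3,q5,q7} and {q9}.
On input x, block {q0,q1,q3,q5,q7} splits into {q0,q1,q5,q7} and {q3}.
Refine {q0,q1,q5,q7} on symbol x: members go to different blocks, giving {q0,q5,q7} and {q1}.
Refine {q0,q5,q7} on symbol x: members go to different blocks, giving {q5,q7} and {q0}.
Stable partition: {q5,q7} | {q2,q6} | {q9} | {q3} | {q1} | {q0} — 6 equivalence classes.
The equivalence class containing q2 is {q2,q6}, of size 2.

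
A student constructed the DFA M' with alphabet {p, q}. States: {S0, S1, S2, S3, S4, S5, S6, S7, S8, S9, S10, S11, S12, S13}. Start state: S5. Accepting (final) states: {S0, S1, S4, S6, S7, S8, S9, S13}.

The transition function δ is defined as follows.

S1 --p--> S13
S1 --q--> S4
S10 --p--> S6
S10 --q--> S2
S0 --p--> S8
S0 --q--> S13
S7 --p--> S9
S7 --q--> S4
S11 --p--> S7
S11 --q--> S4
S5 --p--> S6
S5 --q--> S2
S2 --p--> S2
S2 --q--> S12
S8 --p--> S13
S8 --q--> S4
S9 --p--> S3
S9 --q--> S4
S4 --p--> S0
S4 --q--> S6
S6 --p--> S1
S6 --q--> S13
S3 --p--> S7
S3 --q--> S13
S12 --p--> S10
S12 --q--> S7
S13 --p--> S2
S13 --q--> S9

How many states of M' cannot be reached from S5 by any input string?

Starting at S5 and following transitions, the reachable set is {S0, S1, S2, S3, S4, S5, S6, S7, S8, S9, S10, S12, S13}. That leaves S11 unreachable — 1 in total.

1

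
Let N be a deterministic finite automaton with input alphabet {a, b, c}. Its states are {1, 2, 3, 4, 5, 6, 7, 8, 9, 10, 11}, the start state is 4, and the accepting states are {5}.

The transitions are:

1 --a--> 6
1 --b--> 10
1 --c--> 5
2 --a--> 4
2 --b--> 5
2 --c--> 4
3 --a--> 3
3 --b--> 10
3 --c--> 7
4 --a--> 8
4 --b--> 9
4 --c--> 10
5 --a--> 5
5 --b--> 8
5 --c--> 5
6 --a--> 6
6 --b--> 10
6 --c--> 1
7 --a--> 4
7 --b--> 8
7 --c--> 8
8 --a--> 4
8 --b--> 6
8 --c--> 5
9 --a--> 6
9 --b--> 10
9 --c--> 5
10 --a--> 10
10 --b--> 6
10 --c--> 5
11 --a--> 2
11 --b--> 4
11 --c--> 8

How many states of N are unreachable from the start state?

BFS from 4 reaches {1, 4, 5, 6, 8, 9, 10}; the 4 state(s) 2, 3, 7, 11 are never visited.

4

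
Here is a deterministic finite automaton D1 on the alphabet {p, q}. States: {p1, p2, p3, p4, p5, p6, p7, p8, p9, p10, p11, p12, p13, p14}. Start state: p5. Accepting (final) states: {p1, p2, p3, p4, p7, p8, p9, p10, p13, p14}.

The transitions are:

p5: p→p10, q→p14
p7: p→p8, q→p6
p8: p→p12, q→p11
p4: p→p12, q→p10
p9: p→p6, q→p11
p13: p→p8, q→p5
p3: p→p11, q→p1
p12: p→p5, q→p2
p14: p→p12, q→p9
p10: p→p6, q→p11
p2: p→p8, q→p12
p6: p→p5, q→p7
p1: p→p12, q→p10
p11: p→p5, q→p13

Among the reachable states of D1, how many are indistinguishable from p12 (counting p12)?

2

States {p1,p3,p4} cannot be reached from the start state, so discard them.
Start with accepting vs non-accepting: {p2,p7,p8,p9,p10,p13,p14} | {p5,p6,p11,p12}.
On input p, block {p2,p7,p8,p9,p10,p13,p14} splits into {p8,p9,p10,p14} and {p2,p7,p13}.
On input q, block {p8,p9,p10,p14} splits into {p8,p9,p10} and {p14}.
Refine {p5,p6,p11,p12} on symbol p: members go to different blocks, giving {p6,p11,p12} and {p5}.
Split {p2,p7,p13} by δ(·,q) → {p2,p7} and {p13}.
Split {p6,p11,p12} by δ(·,q) → {p6,p12} and {p11}.
No further refinement is possible. Final partition (7 blocks): {p8,p9,p10} | {p6,p12} | {p2,p7} | {p14} | {p5} | {p13} | {p11}.
The equivalence class containing p12 is {p6,p12}, of size 2.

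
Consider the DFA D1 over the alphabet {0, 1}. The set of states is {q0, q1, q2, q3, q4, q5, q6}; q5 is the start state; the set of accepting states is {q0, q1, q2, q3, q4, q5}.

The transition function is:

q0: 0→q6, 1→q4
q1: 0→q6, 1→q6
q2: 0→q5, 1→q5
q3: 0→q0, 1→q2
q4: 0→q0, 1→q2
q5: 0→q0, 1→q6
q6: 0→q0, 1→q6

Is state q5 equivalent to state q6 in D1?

Reachable states from the start: {q0,q2,q4,q5,q6}. Unreachable: {q1,q3} — drop them.
Start with accepting vs non-accepting: {q0,q2,q4,q5} | {q6}.
On input 0, block {q0,q2,q4,q5} splits into {q2,q4,q5} and {q0}.
Refine {q2,q4,q5} on symbol 0: members go to different blocks, giving {q4,q5} and {q2}.
Split {q4,q5} by δ(·,1) → {q4} and {q5}.
No further refinement is possible. Final partition (5 blocks): {q4} | {q6} | {q0} | {q2} | {q5}.
q5 and q6 end up in different blocks, so they are distinguishable. For instance, the string 'ε' is accepted from only q5.

No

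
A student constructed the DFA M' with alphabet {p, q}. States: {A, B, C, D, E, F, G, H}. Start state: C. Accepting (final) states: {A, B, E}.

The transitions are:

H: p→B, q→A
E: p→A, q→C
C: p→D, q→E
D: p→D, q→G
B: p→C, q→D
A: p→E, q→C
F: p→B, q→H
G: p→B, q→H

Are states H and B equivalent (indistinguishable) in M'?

No

States {F} cannot be reached from the start state, so discard them.
Initial partition by acceptance: {A,B,E} | {C,D,G,H}.
Split {A,B,E} by δ(·,p) → {A,E} and {B}.
On input p, block {C,D,G,H} splits into {C,D} and {G,H}.
Refine {C,D} on symbol q: members go to different blocks, giving {C} and {D}.
Refine {G,H} on symbol q: members go to different blocks, giving {G} and {H}.
The partition is now stable with 6 blocks: {A,E} | {C} | {B} | {G} | {D} | {H}.
H and B end up in different blocks, so they are distinguishable. For instance, the string 'ε' is accepted from only B.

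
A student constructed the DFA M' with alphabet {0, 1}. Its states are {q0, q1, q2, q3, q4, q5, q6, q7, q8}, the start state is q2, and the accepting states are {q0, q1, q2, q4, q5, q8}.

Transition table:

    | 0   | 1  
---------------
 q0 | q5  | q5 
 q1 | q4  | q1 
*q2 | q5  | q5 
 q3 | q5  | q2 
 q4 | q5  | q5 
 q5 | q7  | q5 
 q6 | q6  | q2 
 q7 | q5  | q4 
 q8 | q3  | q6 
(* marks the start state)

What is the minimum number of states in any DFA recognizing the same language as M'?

3

States {q0,q1,q3,q6,q8} cannot be reached from the start state, so discard them.
Initial partition by acceptance: {q2,q4,q5} | {q7}.
On input 0, block {q2,q4,q5} splits into {q2,q4} and {q5}.
The partition is now stable with 3 blocks: {q2,q4} | {q7} | {q5}.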